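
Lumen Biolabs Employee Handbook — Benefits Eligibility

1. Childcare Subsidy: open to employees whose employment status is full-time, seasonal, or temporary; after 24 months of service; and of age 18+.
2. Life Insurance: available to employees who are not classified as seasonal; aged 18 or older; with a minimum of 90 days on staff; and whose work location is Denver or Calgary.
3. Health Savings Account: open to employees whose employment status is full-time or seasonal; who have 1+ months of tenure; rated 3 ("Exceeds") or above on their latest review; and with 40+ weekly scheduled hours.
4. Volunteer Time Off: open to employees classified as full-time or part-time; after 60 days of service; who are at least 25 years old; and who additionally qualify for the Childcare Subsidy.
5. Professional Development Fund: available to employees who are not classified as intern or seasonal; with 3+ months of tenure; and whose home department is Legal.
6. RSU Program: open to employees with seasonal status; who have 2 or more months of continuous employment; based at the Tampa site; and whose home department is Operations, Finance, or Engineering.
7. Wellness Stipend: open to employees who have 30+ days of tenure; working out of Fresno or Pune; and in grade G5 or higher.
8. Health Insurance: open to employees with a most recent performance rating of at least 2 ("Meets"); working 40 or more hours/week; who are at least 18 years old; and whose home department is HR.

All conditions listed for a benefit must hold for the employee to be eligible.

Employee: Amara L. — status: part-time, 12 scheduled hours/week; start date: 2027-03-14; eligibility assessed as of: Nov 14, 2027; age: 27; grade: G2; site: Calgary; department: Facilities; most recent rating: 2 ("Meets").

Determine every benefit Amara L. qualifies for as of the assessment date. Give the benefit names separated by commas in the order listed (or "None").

Life Insurance

Service from 2027-03-14 to Nov 14, 2027: 245 days.
Childcare Subsidy — status part-time ✗ (requires full-time, seasonal, or temporary) → not eligible.
Life Insurance — status part-time ✓ (not excluded); age 27 ≥ 18 ✓; service 245 days ≥ 90 days ✓; site Calgary ✓ → eligible.
Health Savings Account — status part-time ✗ (requires full-time or seasonal) → not eligible.
Volunteer Time Off — status part-time ✓; service 245 days ≥ 60 days ✓; age 27 ≥ 25 ✓; not eligible for Childcare Subsidy ✗ → not eligible.
Professional Development Fund — status part-time ✓ (not excluded); service 245 days ≥ 3 months (≈90 days) ✓; dept Facilities ✗ → not eligible.
RSU Program — status part-time ✗ (requires seasonal) → not eligible.
Wellness Stipend — service 245 days ≥ 30 days ✓; site Calgary ✗ (not Fresno or Pune) → not eligible.
Health Insurance — rating 2 ≥ 2 ✓; 12 hrs/wk < 40 ✗ → not eligible.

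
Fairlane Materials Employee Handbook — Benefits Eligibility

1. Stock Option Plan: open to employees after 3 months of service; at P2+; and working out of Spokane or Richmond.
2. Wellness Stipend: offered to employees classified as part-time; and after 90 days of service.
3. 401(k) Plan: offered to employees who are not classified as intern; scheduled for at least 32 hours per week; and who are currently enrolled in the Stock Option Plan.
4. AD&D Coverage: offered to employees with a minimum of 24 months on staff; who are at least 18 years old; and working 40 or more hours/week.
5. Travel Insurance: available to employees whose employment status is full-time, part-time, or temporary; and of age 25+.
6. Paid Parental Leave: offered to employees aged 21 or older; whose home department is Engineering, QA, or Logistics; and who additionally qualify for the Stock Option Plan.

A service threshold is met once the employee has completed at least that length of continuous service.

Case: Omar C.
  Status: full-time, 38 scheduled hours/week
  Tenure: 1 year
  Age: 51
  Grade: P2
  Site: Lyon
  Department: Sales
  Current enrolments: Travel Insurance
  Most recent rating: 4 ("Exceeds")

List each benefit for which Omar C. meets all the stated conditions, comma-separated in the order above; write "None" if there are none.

Stock Option Plan — service 1 year ≥ 3 months (≈90 days) ✓; grade P2 ≥ P2 ✓; site Lyon ✗ (not Spokane or Richmond) → not eligible.
Wellness Stipend — status full-time ✗ (requires part-time) → not eligible.
401(k) Plan — status full-time ✓ (not excluded); 38 hrs/wk ≥ 32 ✓; not enrolled in Stock Option Plan ✗ → not eligible.
AD&D Coverage — service 1 year < 24 months (≈720 days) ✗ → not eligible.
Travel Insurance — status full-time ✓; age 51 ≥ 25 ✓ → eligible.
Paid Parental Leave — age 51 ≥ 21 ✓; dept Sales ✗ → not eligible.

Travel Insurance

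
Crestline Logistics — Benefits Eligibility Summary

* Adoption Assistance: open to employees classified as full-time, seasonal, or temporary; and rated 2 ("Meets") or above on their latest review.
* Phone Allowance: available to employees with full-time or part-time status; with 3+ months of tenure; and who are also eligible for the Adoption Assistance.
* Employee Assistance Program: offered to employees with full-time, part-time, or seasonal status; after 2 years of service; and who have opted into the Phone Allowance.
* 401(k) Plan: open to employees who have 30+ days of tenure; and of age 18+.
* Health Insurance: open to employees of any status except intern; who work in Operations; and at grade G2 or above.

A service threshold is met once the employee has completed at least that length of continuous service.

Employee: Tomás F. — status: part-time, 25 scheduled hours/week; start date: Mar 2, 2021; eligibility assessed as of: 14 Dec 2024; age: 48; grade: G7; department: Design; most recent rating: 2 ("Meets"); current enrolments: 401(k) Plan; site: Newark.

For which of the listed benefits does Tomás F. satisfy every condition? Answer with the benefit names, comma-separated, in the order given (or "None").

401(k) Plan

Service from Mar 2, 2021 to 14 Dec 2024: 1383 days.
Adoption Assistance — status part-time ✗ (requires full-time, seasonal, or temporary) → not eligible.
Phone Allowance — status part-time ✓; service 1383 days ≥ 3 months (≈90 days) ✓; not eligible for Adoption Assistance ✗ → not eligible.
Employee Assistance Program — status part-time ✓; service 1383 days ≥ 2 years (≈730 days) ✓; not enrolled in Phone Allowance ✗ → not eligible.
401(k) Plan — service 1383 days ≥ 30 days ✓; age 48 ≥ 18 ✓ → eligible.
Health Insurance — status part-time ✓ (not excluded); dept Design ✗ → not eligible.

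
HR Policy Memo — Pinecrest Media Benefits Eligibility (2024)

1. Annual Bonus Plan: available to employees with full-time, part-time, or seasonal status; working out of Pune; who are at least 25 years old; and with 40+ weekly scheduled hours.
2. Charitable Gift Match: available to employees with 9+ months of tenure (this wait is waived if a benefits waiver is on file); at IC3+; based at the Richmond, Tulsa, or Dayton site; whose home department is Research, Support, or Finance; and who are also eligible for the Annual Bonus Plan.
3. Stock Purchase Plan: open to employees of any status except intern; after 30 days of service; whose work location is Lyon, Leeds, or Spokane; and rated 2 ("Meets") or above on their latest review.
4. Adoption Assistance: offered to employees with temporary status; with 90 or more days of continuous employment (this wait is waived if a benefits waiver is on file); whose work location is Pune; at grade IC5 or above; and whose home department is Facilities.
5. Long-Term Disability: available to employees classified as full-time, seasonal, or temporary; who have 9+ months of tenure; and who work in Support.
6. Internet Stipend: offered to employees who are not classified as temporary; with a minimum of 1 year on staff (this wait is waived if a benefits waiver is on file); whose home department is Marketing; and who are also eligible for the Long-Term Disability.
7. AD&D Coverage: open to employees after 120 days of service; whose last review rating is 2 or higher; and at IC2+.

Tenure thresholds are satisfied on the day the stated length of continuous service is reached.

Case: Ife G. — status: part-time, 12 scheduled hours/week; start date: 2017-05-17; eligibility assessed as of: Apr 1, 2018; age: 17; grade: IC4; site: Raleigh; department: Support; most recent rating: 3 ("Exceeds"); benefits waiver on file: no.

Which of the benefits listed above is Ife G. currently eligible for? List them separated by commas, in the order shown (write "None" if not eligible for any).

Service from 2017-05-17 to Apr 1, 2018: 319 days.
Annual Bonus Plan — status part-time ✓; site Raleigh ✗ (not Pune) → not eligible.
Charitable Gift Match — no waiver, service 319 days ≥ 9 months (≈270 days) ✓; grade IC4 ≥ IC3 ✓; site Raleigh ✗ (not Richmond, Tulsa, or Dayton) → not eligible.
Stock Purchase Plan — status part-time ✓ (not excluded); service 319 days ≥ 30 days ✓; site Raleigh ✗ (not Lyon, Leeds, or Spokane) → not eligible.
Adoption Assistance — status part-time ✗ (requires temporary) → not eligible.
Long-Term Disability — status part-time ✗ (requires full-time, seasonal, or temporary) → not eligible.
Internet Stipend — status part-time ✓ (not excluded); no waiver, service 319 days < 1 year (≈365 days) ✗ → not eligible.
AD&D Coverage — service 319 days ≥ 120 days ✓; rating 3 ≥ 2 ✓; grade IC4 ≥ IC2 ✓ → eligible.

AD&D Coverage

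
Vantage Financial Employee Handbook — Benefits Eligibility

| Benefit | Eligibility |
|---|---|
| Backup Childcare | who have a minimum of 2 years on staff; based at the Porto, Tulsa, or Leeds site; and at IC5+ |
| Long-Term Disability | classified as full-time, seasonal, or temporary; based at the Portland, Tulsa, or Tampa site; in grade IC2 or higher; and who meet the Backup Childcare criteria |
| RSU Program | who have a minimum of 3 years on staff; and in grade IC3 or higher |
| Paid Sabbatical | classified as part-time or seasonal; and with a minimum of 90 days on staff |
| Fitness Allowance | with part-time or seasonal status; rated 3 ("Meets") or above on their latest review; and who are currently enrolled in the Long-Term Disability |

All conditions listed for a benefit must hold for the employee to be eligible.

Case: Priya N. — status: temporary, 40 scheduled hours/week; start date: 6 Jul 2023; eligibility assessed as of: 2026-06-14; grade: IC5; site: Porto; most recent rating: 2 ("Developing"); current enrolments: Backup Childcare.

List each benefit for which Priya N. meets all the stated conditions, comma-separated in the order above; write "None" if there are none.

Backup Childcare

Service from 6 Jul 2023 to 2026-06-14: 1074 days.
Backup Childcare — service 1074 days ≥ 2 years (≈730 days) ✓; site Porto ✓; grade IC5 ≥ IC5 ✓ → eligible.
Long-Term Disability — status temporary ✓; site Porto ✗ (not Portland, Tulsa, or Tampa) → not eligible.
RSU Program — service 1074 days < 3 years (≈1095 days) ✗ → not eligible.
Paid Sabbatical — status temporary ✗ (requires part-time or seasonal) → not eligible.
Fitness Allowance — status temporary ✗ (requires part-time or seasonal) → not eligible.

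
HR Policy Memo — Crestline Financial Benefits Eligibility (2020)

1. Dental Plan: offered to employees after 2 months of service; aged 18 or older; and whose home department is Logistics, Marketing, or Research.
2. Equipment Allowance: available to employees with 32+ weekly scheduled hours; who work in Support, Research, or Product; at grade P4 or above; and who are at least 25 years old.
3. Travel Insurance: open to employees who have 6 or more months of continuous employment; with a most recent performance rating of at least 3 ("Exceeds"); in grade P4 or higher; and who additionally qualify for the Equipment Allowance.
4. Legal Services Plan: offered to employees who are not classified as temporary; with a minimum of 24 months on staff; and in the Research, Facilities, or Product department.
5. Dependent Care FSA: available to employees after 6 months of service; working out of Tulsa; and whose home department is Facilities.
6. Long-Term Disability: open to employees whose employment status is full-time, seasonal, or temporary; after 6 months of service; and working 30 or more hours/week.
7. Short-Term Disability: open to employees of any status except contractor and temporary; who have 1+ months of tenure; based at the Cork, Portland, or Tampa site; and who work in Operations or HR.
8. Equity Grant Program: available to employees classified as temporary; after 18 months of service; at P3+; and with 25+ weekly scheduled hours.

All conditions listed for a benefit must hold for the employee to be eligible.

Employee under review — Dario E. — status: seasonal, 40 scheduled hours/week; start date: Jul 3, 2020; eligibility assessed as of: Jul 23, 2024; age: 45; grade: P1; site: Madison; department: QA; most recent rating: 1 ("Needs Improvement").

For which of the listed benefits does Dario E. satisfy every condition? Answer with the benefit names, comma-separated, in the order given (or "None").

Long-Term Disability

Service from Jul 3, 2020 to Jul 23, 2024: 1481 days.
Dental Plan — service 1481 days ≥ 2 months (≈60 days) ✓; age 45 ≥ 18 ✓; dept QA ✗ → not eligible.
Equipment Allowance — 40 hrs/wk ≥ 32 ✓; dept QA ✗ → not eligible.
Travel Insurance — service 1481 days ≥ 6 months (≈180 days) ✓; rating 1 < 3 ✗ → not eligible.
Legal Services Plan — status seasonal ✓ (not excluded); service 1481 days ≥ 24 months (≈720 days) ✓; dept QA ✗ → not eligible.
Dependent Care FSA — service 1481 days ≥ 6 months (≈180 days) ✓; site Madison ✗ (not Tulsa) → not eligible.
Long-Term Disability — status seasonal ✓; service 1481 days ≥ 6 months (≈180 days) ✓; 40 hrs/wk ≥ 30 ✓ → eligible.
Short-Term Disability — status seasonal ✓ (not excluded); service 1481 days ≥ 1 month (≈30 days) ✓; site Madison ✗ (not Cork, Portland, or Tampa) → not eligible.
Equity Grant Program — status seasonal ✗ (requires temporary) → not eligible.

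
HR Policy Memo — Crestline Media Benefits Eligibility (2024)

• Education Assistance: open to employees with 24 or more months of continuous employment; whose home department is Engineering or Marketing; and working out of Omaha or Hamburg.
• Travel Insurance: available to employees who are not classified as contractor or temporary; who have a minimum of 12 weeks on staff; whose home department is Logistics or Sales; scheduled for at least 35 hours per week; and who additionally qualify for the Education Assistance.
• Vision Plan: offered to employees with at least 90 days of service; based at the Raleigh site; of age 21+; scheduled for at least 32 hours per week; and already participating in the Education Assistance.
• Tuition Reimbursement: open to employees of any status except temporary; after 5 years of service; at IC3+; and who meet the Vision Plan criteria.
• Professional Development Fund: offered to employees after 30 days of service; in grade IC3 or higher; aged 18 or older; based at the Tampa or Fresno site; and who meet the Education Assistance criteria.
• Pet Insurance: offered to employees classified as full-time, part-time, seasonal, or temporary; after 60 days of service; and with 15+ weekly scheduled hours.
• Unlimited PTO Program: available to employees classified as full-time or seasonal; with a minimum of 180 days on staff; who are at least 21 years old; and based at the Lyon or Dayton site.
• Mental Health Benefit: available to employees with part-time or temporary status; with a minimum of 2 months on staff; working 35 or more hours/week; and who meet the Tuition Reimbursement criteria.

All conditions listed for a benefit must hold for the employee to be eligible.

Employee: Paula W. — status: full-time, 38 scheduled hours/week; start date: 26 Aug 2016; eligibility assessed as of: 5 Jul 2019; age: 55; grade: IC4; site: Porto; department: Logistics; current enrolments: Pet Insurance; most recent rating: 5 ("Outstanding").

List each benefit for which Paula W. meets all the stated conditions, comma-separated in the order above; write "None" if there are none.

Service from 26 Aug 2016 to 5 Jul 2019: 1043 days.
Education Assistance — service 1043 days ≥ 24 months (≈720 days) ✓; dept Logistics ✗ → not eligible.
Travel Insurance — status full-time ✓ (not excluded); service 1043 days ≥ 12 weeks (≈84 days) ✓; dept Logistics ✓; 38 hrs/wk ≥ 35 ✓; not eligible for Education Assistance ✗ → not eligible.
Vision Plan — service 1043 days ≥ 90 days ✓; site Porto ✗ (not Raleigh) → not eligible.
Tuition Reimbursement — status full-time ✓ (not excluded); service 1043 days < 5 years (≈1825 days) ✗ → not eligible.
Professional Development Fund — service 1043 days ≥ 30 days ✓; grade IC4 ≥ IC3 ✓; age 55 ≥ 18 ✓; site Porto ✗ (not Tampa or Fresno) → not eligible.
Pet Insurance — status full-time ✓; service 1043 days ≥ 60 days ✓; 38 hrs/wk ≥ 15 ✓ → eligible.
Unlimited PTO Program — status full-time ✓; service 1043 days ≥ 180 days ✓; age 55 ≥ 21 ✓; site Porto ✗ (not Lyon or Dayton) → not eligible.
Mental Health Benefit — status full-time ✗ (requires part-time or temporary) → not eligible.

Pet Insurance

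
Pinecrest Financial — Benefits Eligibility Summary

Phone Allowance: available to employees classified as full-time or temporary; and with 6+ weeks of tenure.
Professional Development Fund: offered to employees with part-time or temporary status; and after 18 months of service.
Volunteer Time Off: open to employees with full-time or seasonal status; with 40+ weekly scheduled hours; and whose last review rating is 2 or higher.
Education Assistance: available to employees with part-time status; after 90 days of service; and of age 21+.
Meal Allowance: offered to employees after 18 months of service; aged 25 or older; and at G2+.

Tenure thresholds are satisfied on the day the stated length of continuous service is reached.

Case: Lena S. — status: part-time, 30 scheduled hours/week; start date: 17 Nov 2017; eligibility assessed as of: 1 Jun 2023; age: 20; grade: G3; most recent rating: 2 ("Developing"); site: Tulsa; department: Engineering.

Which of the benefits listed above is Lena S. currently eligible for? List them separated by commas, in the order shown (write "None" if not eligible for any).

Service from 17 Nov 2017 to 1 Jun 2023: 2022 days.
Phone Allowance — status part-time ✗ (requires full-time or temporary) → not eligible.
Professional Development Fund — status part-time ✓; service 2022 days ≥ 18 months (≈540 days) ✓ → eligible.
Volunteer Time Off — status part-time ✗ (requires full-time or seasonal) → not eligible.
Education Assistance — status part-time ✓; service 2022 days ≥ 90 days ✓; age 20 < 21 ✗ → not eligible.
Meal Allowance — service 2022 days ≥ 18 months (≈540 days) ✓; age 20 < 25 ✗ → not eligible.

Professional Development Fund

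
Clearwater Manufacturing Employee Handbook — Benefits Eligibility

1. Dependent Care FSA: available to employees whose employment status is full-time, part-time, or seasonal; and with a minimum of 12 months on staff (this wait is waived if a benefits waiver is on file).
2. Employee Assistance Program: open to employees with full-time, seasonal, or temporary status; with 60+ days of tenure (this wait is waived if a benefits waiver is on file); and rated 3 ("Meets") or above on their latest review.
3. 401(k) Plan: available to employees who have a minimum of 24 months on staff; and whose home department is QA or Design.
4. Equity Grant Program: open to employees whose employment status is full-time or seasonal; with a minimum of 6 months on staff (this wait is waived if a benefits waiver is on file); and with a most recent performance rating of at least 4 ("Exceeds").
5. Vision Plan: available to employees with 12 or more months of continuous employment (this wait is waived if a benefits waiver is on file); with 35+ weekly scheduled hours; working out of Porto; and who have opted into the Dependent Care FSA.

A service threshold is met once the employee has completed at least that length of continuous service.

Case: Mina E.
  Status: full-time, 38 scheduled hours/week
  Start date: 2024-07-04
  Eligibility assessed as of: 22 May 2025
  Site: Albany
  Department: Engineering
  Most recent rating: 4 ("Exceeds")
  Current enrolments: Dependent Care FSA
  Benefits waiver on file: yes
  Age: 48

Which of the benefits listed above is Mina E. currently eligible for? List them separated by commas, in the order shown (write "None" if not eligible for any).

Dependent Care FSA, Employee Assistance Program, Equity Grant Program

Service from 2024-07-04 to 22 May 2025: 322 days.
Dependent Care FSA — status full-time ✓; benefits waiver on file ✓ → eligible.
Employee Assistance Program — status full-time ✓; benefits waiver on file ✓; rating 4 ≥ 3 ✓ → eligible.
401(k) Plan — service 322 days < 24 months (≈720 days) ✗ → not eligible.
Equity Grant Program — status full-time ✓; benefits waiver on file ✓; rating 4 ≥ 4 ✓ → eligible.
Vision Plan — benefits waiver on file ✓; 38 hrs/wk ≥ 35 ✓; site Albany ✗ (not Porto) → not eligible.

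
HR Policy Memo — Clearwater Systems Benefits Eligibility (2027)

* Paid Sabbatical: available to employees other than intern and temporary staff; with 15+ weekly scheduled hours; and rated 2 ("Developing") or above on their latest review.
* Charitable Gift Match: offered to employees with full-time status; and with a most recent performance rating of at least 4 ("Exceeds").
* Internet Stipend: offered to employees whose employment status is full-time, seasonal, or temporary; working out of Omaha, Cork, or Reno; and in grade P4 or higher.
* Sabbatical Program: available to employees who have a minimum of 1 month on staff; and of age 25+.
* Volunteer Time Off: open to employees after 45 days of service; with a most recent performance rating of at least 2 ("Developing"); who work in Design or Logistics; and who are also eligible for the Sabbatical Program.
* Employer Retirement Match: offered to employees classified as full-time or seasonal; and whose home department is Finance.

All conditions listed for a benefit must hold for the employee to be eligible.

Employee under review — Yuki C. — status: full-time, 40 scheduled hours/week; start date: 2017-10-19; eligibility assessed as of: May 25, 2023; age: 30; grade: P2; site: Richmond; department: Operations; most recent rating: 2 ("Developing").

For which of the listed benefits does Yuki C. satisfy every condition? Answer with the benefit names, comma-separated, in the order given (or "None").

Service from 2017-10-19 to May 25, 2023: 2044 days.
Paid Sabbatical — status full-time ✓ (not excluded); 40 hrs/wk ≥ 15 ✓; rating 2 ≥ 2 ✓ → eligible.
Charitable Gift Match — status full-time ✓; rating 2 < 4 ✗ → not eligible.
Internet Stipend — status full-time ✓; site Richmond ✗ (not Omaha, Cork, or Reno) → not eligible.
Sabbatical Program — service 2044 days ≥ 1 month (≈30 days) ✓; age 30 ≥ 25 ✓ → eligible.
Volunteer Time Off — service 2044 days ≥ 45 days ✓; rating 2 ≥ 2 ✓; dept Operations ✗ → not eligible.
Employer Retirement Match — status full-time ✓; dept Operations ✗ → not eligible.

Paid Sabbatical, Sabbatical Program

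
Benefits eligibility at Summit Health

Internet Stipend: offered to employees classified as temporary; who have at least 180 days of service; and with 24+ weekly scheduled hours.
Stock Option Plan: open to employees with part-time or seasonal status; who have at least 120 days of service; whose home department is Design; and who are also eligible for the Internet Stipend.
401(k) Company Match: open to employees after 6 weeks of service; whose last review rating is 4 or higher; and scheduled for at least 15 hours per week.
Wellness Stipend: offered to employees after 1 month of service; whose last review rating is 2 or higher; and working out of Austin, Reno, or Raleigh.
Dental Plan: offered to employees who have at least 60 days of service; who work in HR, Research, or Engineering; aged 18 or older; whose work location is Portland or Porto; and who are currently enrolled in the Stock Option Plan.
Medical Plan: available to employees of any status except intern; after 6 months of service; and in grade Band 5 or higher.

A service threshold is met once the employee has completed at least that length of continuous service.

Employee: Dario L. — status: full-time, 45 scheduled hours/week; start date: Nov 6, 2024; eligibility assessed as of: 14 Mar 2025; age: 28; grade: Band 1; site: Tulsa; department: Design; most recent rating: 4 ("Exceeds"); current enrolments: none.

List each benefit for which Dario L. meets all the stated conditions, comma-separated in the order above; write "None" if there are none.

Service from Nov 6, 2024 to 14 Mar 2025: 128 days.
Internet Stipend — status full-time ✗ (requires temporary) → not eligible.
Stock Option Plan — status full-time ✗ (requires part-time or seasonal) → not eligible.
401(k) Company Match — service 128 days ≥ 6 weeks (≈42 days) ✓; rating 4 ≥ 4 ✓; 45 hrs/wk ≥ 15 ✓ → eligible.
Wellness Stipend — service 128 days ≥ 1 month (≈30 days) ✓; rating 4 ≥ 2 ✓; site Tulsa ✗ (not Austin, Reno, or Raleigh) → not eligible.
Dental Plan — service 128 days ≥ 60 days ✓; dept Design ✗ → not eligible.
Medical Plan — status full-time ✓ (not excluded); service 128 days < 6 months (≈180 days) ✗ → not eligible.

401(k) Company Match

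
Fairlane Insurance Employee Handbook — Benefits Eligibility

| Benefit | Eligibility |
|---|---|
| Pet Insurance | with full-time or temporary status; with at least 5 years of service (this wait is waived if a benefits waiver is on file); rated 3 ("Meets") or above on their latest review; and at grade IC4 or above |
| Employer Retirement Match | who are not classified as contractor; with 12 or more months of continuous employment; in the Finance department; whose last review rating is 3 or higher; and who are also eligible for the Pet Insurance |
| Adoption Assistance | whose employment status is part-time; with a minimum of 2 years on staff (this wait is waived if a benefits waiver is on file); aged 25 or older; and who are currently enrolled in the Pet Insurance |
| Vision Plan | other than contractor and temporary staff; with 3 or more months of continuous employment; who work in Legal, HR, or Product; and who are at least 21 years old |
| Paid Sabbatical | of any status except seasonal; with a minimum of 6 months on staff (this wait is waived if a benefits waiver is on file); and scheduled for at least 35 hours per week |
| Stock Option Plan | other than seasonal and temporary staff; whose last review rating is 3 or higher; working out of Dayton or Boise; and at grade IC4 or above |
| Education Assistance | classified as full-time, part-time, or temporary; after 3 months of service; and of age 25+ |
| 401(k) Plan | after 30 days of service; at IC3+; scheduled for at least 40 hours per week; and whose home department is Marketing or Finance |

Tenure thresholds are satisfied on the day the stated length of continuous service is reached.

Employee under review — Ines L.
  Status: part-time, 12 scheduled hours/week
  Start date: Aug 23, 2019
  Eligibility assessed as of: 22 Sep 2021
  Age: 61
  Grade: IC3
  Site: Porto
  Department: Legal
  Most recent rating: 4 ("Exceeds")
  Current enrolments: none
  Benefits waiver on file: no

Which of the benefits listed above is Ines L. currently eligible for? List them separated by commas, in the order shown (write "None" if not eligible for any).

Service from Aug 23, 2019 to 22 Sep 2021: 761 days.
Pet Insurance — status part-time ✗ (requires full-time or temporary) → not eligible.
Employer Retirement Match — status part-time ✓ (not excluded); service 761 days ≥ 12 months (≈360 days) ✓; dept Legal ✗ → not eligible.
Adoption Assistance — status part-time ✓; no waiver, service 761 days ≥ 2 years (≈730 days) ✓; age 61 ≥ 25 ✓; not enrolled in Pet Insurance ✗ → not eligible.
Vision Plan — status part-time ✓ (not excluded); service 761 days ≥ 3 months (≈90 days) ✓; dept Legal ✓; age 61 ≥ 21 ✓ → eligible.
Paid Sabbatical — status part-time ✓ (not excluded); no waiver, service 761 days ≥ 6 months (≈180 days) ✓; 12 hrs/wk < 35 ✗ → not eligible.
Stock Option Plan — status part-time ✓ (not excluded); rating 4 ≥ 3 ✓; site Porto ✗ (not Dayton or Boise) → not eligible.
Education Assistance — status part-time ✓; service 761 days ≥ 3 months (≈90 days) ✓; age 61 ≥ 25 ✓ → eligible.
401(k) Plan — service 761 days ≥ 30 days ✓; grade IC3 ≥ IC3 ✓; 12 hrs/wk < 40 ✗ → not eligible.

Vision Plan, Education Assistance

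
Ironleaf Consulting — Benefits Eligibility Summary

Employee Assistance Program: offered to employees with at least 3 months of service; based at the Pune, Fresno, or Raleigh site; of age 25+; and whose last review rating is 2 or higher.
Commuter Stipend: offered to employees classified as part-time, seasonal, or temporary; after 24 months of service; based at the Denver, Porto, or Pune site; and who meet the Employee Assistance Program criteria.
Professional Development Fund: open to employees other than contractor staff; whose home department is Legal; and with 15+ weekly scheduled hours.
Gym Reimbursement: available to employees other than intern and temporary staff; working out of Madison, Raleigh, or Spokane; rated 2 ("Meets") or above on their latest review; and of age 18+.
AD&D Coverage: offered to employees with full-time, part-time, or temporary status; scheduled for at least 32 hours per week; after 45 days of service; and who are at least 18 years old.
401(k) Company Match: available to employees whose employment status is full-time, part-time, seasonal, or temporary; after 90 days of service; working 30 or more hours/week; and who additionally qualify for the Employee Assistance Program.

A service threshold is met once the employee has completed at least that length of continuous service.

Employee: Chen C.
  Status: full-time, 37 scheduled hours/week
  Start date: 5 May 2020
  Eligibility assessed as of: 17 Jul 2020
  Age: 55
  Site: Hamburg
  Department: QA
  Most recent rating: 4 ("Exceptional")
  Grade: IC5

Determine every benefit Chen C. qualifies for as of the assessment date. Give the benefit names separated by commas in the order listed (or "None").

Service from 5 May 2020 to 17 Jul 2020: 73 days.
Employee Assistance Program — service 73 days < 3 months (≈90 days) ✗ → not eligible.
Commuter Stipend — status full-time ✗ (requires part-time, seasonal, or temporary) → not eligible.
Professional Development Fund — status full-time ✓ (not excluded); dept QA ✗ → not eligible.
Gym Reimbursement — status full-time ✓ (not excluded); site Hamburg ✗ (not Madison, Raleigh, or Spokane) → not eligible.
AD&D Coverage — status full-time ✓; 37 hrs/wk ≥ 32 ✓; service 73 days ≥ 45 days ✓; age 55 ≥ 18 ✓ → eligible.
401(k) Company Match — status full-time ✓; service 73 days < 90 days ✗ → not eligible.

AD&D Coverage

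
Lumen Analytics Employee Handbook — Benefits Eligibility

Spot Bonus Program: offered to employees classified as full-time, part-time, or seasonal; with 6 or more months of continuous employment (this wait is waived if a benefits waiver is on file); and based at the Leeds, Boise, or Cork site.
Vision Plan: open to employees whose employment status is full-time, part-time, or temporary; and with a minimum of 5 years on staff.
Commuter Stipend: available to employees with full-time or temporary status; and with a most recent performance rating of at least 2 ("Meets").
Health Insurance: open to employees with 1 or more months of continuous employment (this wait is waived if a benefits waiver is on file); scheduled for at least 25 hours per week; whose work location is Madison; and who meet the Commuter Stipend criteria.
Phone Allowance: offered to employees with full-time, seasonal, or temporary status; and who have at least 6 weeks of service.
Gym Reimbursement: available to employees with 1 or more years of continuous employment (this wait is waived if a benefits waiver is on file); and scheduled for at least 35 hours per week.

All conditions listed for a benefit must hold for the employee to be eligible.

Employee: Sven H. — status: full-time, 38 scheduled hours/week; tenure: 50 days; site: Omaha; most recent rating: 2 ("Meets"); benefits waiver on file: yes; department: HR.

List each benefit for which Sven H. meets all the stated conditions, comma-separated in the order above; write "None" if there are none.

Commuter Stipend, Phone Allowance, Gym Reimbursement

Spot Bonus Program — status full-time ✓; benefits waiver on file ✓; site Omaha ✗ (not Leeds, Boise, or Cork) → not eligible.
Vision Plan — status full-time ✓; service 50 days < 5 years (≈1825 days) ✗ → not eligible.
Commuter Stipend — status full-time ✓; rating 2 ≥ 2 ✓ → eligible.
Health Insurance — benefits waiver on file ✓; 38 hrs/wk ≥ 25 ✓; site Omaha ✗ (not Madison) → not eligible.
Phone Allowance — status full-time ✓; service 50 days ≥ 6 weeks (≈42 days) ✓ → eligible.
Gym Reimbursement — benefits waiver on file ✓; 38 hrs/wk ≥ 35 ✓ → eligible.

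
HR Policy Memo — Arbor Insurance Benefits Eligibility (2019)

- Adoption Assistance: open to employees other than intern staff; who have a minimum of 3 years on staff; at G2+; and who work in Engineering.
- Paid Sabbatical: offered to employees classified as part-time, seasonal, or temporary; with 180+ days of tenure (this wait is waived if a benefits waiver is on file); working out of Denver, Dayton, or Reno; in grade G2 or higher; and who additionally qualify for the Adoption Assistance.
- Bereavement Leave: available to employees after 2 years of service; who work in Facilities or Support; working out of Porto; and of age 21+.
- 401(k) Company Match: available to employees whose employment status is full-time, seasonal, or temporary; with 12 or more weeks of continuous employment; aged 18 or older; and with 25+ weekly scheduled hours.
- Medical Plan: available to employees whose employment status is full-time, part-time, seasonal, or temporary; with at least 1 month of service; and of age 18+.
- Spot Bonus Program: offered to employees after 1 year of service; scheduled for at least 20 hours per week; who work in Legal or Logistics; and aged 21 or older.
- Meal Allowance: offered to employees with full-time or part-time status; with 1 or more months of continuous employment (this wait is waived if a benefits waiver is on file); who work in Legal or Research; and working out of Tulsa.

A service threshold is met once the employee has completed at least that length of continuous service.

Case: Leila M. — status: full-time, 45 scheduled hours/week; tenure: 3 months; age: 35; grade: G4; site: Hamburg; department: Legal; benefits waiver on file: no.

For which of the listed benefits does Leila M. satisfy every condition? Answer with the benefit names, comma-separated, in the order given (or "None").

401(k) Company Match, Medical Plan

Adoption Assistance — status full-time ✓ (not excluded); service 3 months < 3 years (≈1095 days) ✗ → not eligible.
Paid Sabbatical — status full-time ✗ (requires part-time, seasonal, or temporary) → not eligible.
Bereavement Leave — service 3 months < 2 years (≈730 days) ✗ → not eligible.
401(k) Company Match — status full-time ✓; service 3 months ≥ 12 weeks (≈84 days) ✓; age 35 ≥ 18 ✓; 45 hrs/wk ≥ 25 ✓ → eligible.
Medical Plan — status full-time ✓; service 3 months ≥ 1 month ✓; age 35 ≥ 18 ✓ → eligible.
Spot Bonus Program — service 3 months < 1 year (≈365 days) ✗ → not eligible.
Meal Allowance — status full-time ✓; no waiver, service 3 months ≥ 1 month ✓; dept Legal ✓; site Hamburg ✗ (not Tulsa) → not eligible.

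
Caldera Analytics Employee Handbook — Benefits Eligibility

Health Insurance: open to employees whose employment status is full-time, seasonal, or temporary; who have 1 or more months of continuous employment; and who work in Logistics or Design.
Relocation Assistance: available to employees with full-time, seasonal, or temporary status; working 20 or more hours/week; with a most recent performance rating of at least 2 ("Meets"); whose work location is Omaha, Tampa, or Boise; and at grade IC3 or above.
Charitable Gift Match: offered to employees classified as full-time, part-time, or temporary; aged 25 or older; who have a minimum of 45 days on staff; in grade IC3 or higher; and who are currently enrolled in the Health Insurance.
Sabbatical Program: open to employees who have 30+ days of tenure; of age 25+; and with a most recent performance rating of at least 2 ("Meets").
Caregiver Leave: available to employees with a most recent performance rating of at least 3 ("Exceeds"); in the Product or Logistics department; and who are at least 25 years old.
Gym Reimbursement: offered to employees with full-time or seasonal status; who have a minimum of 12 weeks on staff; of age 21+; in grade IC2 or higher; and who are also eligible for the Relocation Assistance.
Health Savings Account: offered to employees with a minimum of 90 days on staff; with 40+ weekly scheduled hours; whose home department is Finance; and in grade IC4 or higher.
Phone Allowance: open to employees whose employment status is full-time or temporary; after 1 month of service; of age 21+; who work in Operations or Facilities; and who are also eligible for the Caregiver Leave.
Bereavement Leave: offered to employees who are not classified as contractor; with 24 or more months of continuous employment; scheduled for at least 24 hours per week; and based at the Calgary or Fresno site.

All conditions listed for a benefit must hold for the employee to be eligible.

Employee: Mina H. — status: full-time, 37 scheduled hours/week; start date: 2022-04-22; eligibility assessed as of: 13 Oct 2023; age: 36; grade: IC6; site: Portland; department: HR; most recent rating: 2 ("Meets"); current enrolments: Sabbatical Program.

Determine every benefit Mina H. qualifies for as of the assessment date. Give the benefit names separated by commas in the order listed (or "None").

Service from 2022-04-22 to 13 Oct 2023: 539 days.
Health Insurance — status full-time ✓; service 539 days ≥ 1 month (≈30 days) ✓; dept HR ✗ → not eligible.
Relocation Assistance — status full-time ✓; 37 hrs/wk ≥ 20 ✓; rating 2 ≥ 2 ✓; site Portland ✗ (not Omaha, Tampa, or Boise) → not eligible.
Charitable Gift Match — status full-time ✓; age 36 ≥ 25 ✓; service 539 days ≥ 45 days ✓; grade IC6 ≥ IC3 ✓; not enrolled in Health Insurance ✗ → not eligible.
Sabbatical Program — service 539 days ≥ 30 days ✓; age 36 ≥ 25 ✓; rating 2 ≥ 2 ✓ → eligible.
Caregiver Leave — rating 2 < 3 ✗ → not eligible.
Gym Reimbursement — status full-time ✓; service 539 days ≥ 12 weeks (≈84 days) ✓; age 36 ≥ 21 ✓; grade IC6 ≥ IC2 ✓; not eligible for Relocation Assistance ✗ → not eligible.
Health Savings Account — service 539 days ≥ 90 days ✓; 37 hrs/wk < 40 ✗ → not eligible.
Phone Allowance — status full-time ✓; service 539 days ≥ 1 month (≈30 days) ✓; age 36 ≥ 21 ✓; dept HR ✗ → not eligible.
Bereavement Leave — status full-time ✓ (not excluded); service 539 days < 24 months (≈720 days) ✗ → not eligible.

Sabbatical Program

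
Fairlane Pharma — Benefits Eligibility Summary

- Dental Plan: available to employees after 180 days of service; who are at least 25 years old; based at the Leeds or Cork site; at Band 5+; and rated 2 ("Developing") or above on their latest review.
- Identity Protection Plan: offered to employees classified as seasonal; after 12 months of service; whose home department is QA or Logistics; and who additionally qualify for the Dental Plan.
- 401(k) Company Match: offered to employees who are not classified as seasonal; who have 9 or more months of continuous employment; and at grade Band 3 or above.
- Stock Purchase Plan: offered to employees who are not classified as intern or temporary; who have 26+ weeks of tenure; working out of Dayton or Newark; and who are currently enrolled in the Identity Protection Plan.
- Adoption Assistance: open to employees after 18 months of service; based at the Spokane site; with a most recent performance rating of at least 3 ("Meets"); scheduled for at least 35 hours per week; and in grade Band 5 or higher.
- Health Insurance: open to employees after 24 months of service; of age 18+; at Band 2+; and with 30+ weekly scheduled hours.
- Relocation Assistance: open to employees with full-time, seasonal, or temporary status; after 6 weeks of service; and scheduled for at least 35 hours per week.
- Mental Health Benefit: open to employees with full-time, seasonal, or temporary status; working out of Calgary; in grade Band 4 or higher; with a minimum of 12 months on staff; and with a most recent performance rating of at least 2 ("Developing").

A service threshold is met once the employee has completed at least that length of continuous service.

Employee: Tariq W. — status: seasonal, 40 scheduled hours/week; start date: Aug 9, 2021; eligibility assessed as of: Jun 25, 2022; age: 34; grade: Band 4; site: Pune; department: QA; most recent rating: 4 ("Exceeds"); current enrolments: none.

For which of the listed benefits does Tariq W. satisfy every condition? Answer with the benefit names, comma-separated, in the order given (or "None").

Service from Aug 9, 2021 to Jun 25, 2022: 320 days.
Dental Plan — service 320 days ≥ 180 days ✓; age 34 ≥ 25 ✓; site Pune ✗ (not Leeds or Cork) → not eligible.
Identity Protection Plan — status seasonal ✓; service 320 days < 12 months (≈360 days) ✗ → not eligible.
401(k) Company Match — status seasonal ✗ (excluded) → not eligible.
Stock Purchase Plan — status seasonal ✓ (not excluded); service 320 days ≥ 26 weeks (≈182 days) ✓; site Pune ✗ (not Dayton or Newark) → not eligible.
Adoption Assistance — service 320 days < 18 months (≈540 days) ✗ → not eligible.
Health Insurance — service 320 days < 24 months (≈720 days) ✗ → not eligible.
Relocation Assistance — status seasonal ✓; service 320 days ≥ 6 weeks (≈42 days) ✓; 40 hrs/wk ≥ 35 ✓ → eligible.
Mental Health Benefit — status seasonal ✓; site Pune ✗ (not Calgary) → not eligible.

Relocation Assistance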